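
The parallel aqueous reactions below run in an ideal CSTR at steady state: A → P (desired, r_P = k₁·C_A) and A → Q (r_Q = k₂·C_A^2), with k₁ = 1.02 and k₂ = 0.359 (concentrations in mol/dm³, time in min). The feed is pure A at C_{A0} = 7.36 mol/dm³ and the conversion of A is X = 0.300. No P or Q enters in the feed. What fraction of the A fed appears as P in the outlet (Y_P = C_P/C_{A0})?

Exit C_A = C_{A0}(1−X) = 7.36×0.700 = 5.152 mol/dm³.
A CSTR operates uniformly at the exit composition, giving r_P = 5.255 and r_Q = 9.529 (each k·C_A^n at C_A = 5.152).
Fraction of consumed A going to P: r_P/(r_P+r_Q) = 0.3555.
C_P = 0.3555·C_{A0}·X = 0.3555×7.36×0.300 = 0.785 mol/dm³; Y_P = C_P/C_{A0} = 0.107.

0.107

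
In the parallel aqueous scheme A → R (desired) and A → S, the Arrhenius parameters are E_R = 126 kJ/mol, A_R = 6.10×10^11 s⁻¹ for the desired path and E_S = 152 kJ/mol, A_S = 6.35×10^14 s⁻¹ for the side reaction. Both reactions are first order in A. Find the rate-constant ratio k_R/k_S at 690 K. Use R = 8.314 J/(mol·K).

0.0893

k_R/k_S = (A_R/A_S)·exp[−(E_R−E_S)/(RT)] = (A_R/A_S)·exp[(E_S−E_R)/(RT)].
(E_S−E_R)/(RT) = (152−126)×10³/(8.314×690) = 26000/5737 = 4.532.
k_R/k_S = (6.10×10^11/6.35×10^14)·exp(4.532) = 9.606×10^-4 × 92.97 = 0.0893.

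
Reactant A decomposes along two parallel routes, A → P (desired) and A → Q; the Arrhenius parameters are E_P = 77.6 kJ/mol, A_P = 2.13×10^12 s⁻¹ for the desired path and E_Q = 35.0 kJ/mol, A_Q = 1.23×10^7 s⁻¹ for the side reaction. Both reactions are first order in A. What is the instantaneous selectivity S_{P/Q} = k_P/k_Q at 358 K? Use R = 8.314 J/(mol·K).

0.105

Since both paths have the same order in A, the concentration cancels and S_{P/Q} = k_P/k_Q = (A_P/A_Q)·exp[(E_Q−E_P)/(RT)].
(E_Q−E_P)/(RT) = (35.0−77.6)×10³/(8.314×358) = -42600/2976 = -14.31.
k_P/k_Q = (2.13×10^12/1.23×10^7)·exp(-14.31) = 1.732×10^5 × 6.083×10^-7 = 0.105.
Since E_P > E_Q, raising the temperature improves selectivity toward P.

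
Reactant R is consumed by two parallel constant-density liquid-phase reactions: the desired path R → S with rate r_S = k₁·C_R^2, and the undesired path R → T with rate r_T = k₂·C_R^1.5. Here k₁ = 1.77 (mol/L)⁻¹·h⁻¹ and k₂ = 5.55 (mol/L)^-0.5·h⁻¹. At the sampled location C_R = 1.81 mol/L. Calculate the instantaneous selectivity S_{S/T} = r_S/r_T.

S_{S/T} = r_S/r_T = (k₁·C_R^2)/(k₂·C_R^1.5) = (k₁/k₂)·C_R^0.5.
= (1.77×1.810^2) / (5.55×1.810^1.5) = 5.799/13.51 = 0.429.

0.429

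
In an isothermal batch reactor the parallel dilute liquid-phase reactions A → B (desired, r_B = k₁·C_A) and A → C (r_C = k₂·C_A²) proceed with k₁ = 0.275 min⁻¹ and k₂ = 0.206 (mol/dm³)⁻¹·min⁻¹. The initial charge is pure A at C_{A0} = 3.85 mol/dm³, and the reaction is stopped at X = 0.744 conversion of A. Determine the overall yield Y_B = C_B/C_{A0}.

C_A = C_{A0}(1−X) = 0.9856 mol/dm³.
Along a PFR/batch, dC_B/dC_A = −r_B/(r_B+r_C) = −k₁/(k₁+k₂·C_A).
Integrating from C_{A0} to C_A: C_B = (0.275/0.206)·ln[(0.275+0.206·3.85)/(0.275+0.206·0.986)] = 1.335·ln(1.068/0.4780) = 1.073 mol/dm³.
Y_B = C_B/C_{A0} = 1.073/3.85 = 0.279.

0.279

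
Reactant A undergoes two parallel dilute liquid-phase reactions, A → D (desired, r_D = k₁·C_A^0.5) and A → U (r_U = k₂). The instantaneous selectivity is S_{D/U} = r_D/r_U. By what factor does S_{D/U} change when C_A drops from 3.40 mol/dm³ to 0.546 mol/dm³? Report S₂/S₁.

0.401

S_{D/U} = (k₁/k₂)·C_A^0.5, so S₂/S₁ = (C_{A,2}/C_{A,1})^0.5.
= (0.546/3.40)^0.5 = (0.1606)^0.5 = 0.401.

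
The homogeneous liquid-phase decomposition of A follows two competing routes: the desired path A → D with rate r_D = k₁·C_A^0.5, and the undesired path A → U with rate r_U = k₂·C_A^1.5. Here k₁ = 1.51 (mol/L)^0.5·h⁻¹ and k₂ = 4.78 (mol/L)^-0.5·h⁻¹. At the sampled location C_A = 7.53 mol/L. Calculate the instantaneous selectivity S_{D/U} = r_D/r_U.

0.0420

S_{D/U} = r_D/r_U = (k₁·C_A^0.5)/(k₂·C_A^1.5) = (k₁/k₂)·C_A⁻¹.
= (1.51×7.530^0.5) / (4.78×7.530^1.5) = 4.144/98.77 = 0.0420.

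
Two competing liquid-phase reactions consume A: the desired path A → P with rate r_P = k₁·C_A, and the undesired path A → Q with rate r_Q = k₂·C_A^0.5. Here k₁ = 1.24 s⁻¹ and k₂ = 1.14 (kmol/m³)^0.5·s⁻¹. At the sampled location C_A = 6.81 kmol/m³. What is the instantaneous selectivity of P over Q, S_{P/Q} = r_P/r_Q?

2.84

S_{P/Q} = r_P/r_Q = (k₁·C_A)/(k₂·C_A^0.5) = (k₁/k₂)·C_A^0.5.
= (1.24×6.810) / (1.14×6.810^0.5) = 8.444/2.975 = 2.84.
Since the desired path is higher order in A, keeping C_A high (PFR or concentrated feed) favours P.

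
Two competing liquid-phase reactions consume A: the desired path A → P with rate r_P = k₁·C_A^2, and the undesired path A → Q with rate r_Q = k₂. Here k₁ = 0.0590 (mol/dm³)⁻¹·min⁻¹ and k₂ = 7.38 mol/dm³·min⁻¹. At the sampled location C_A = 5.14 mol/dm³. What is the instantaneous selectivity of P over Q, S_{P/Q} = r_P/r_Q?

S_{P/Q} = r_P/r_Q = (k₁·C_A^2)/(k₂) = (k₁/k₂)·C_A^2.
= (0.0590×5.140^2) / (7.38) = 1.559/7.380 = 0.211.

0.211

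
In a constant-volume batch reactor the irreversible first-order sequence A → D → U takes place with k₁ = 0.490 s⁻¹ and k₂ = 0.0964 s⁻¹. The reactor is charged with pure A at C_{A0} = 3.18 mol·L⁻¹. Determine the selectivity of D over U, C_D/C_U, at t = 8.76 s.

1.11

For first-order series with pure A initially, C_D(t) = k₁C_{A0}/(k₂−k₁)·(e^(−k₁t) − e^(−k₂t)).
e^(−k₁t) = e^(−0.490×8.76) = e^(−4.292) = 0.01367; e^(−k₂t) = e^(−0.8445) = 0.4298.
C_D = 0.490×3.18/(0.0964−0.490) × (0.01367−0.4298) = (-3.959)×(-0.4161) = 1.647 mol·L⁻¹.
C_A = C_{A0}e^(−k₁t) = 0.04348 mol·L⁻¹, so C_U = C_{A0}−C_A−C_D = 1.489 mol·L⁻¹; C_D/C_U = 1.11.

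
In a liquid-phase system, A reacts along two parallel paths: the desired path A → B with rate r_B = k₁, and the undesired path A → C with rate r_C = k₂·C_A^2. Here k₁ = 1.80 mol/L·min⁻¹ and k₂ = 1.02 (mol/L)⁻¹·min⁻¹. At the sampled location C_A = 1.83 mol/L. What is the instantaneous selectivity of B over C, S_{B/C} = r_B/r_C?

0.527

S_{B/C} = r_B/r_C = (k₁)/(k₂·C_A^2) = (k₁/k₂)·C_A^-2.
= (1.80) / (1.02×1.830^2) = 1.800/3.416 = 0.527.
The undesired path is higher order in A, so low C_A (CSTR or dilute feed) favours B.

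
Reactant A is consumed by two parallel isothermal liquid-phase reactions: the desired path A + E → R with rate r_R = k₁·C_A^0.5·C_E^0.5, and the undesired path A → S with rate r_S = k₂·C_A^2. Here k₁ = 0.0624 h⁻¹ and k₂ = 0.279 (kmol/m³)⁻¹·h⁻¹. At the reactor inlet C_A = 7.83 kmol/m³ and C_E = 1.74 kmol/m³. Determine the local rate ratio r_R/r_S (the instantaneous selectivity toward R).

S_{R/S} = r_R/r_S = (k₁·C_A^0.5·C_E^0.5)/(k₂·C_A^2) = (k₁/k₂)·C_A^-1.5·C_E^0.5.
= (0.0624×7.830^0.5×1.740^0.5) / (0.279×7.830^2) = 0.2303/17.11 = 0.0135.

0.0135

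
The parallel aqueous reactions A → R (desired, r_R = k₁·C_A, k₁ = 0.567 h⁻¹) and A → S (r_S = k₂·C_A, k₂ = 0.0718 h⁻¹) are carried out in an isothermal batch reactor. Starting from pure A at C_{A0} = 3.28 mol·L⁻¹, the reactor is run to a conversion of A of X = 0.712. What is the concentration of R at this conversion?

2.07 mol·L⁻¹

C_A = C_{A0}(1−X) = 0.9446 mol·L⁻¹.
Both paths are first order in A, so the instantaneous fraction to R is constant: dC_R/d(−C_A) = k₁/(k₁+k₂) = 0.8876.
C_R = 0.8876·(C_{A0}−C_A) = 0.8876×2.335 = 2.07 mol·L⁻¹.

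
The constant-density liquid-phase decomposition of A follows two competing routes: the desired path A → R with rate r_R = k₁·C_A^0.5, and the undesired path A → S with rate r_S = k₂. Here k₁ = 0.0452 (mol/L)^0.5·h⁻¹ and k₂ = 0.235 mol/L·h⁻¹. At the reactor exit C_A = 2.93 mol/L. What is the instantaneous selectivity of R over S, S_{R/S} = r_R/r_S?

0.329

S_{R/S} = r_R/r_S = (k₁·C_A^0.5)/(k₂) = (k₁/k₂)·C_A^0.5.
= (0.0452×2.930^0.5) / (0.235) = 0.07737/0.2350 = 0.329.
Since the desired path is higher order in A, keeping C_A high (PFR or concentrated feed) favours R.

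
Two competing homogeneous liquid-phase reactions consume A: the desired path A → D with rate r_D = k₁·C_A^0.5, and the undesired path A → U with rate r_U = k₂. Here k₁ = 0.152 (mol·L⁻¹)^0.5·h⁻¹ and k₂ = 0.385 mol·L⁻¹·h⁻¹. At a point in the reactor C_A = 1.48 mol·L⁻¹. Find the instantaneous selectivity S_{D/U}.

0.480

S_{D/U} = r_D/r_U = (k₁·C_A^0.5)/(k₂) = (k₁/k₂)·C_A^0.5.
= (0.152×1.480^0.5) / (0.385) = 0.1849/0.3850 = 0.480.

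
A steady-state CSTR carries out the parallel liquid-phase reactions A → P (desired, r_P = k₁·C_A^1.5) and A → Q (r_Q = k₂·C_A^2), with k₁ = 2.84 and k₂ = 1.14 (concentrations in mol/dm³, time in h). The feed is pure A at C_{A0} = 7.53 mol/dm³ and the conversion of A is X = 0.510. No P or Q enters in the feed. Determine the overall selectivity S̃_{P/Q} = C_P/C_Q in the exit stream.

1.30

Exit C_A = C_{A0}(1−X) = 7.53×0.490 = 3.690 mol/dm³.
In a CSTR the entire volume is at exit conditions, so r_P = 2.84×3.690^1.5 = 20.13 and r_Q = 1.14×3.690^2 = 15.52.
Overall selectivity = C_P/C_Q = r_Pτ/(r_Qτ) = r_P/r_Q = 1.30.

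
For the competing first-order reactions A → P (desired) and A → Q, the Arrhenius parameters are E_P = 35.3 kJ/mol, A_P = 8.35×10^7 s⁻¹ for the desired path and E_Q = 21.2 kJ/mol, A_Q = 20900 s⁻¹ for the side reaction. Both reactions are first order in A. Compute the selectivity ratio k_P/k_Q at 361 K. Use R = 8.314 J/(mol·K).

36.4

Since both paths have the same order in A, the concentration cancels and S_{P/Q} = k_P/k_Q = (A_P/A_Q)·exp[(E_Q−E_P)/(RT)].
(E_Q−E_P)/(RT) = (21.2−35.3)×10³/(8.314×361) = -14100/3001 = -4.698.
k_P/k_Q = (8.35×10^7/20900)·exp(-4.698) = 3995 × 0.009115 = 36.4.
Since E_P > E_Q, raising the temperature improves selectivity toward P.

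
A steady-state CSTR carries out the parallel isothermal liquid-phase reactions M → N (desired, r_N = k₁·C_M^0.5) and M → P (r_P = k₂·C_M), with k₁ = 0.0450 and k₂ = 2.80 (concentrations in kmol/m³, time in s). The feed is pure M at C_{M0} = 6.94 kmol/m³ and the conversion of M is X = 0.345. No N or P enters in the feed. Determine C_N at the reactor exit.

Exit C_M = C_{M0}(1−X) = 6.94×0.655 = 4.546 kmol/m³.
In a CSTR the entire volume is at exit conditions, so r_N = 0.0450×4.546^0.5 = 0.09594 and r_P = 2.80×4.546 = 12.73.
Fraction of consumed M going to N: r_N/(r_N+r_P) = 0.007482.
C_N = 0.007482·C_{M0}·X = 0.007482×6.94×0.345 = 0.0179 kmol/m³.

0.0179 kmol/m³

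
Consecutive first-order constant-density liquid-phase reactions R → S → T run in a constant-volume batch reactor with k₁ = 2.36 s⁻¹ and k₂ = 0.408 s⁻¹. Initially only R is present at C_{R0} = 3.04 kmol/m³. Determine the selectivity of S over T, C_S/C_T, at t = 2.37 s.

For first-order series with pure R initially, C_S(t) = k₁C_{R0}/(k₂−k₁)·(e^(−k₁t) − e^(−k₂t)).
e^(−k₁t) = e^(−2.36×2.37) = e^(−5.593) = 0.003723; e^(−k₂t) = e^(−0.9670) = 0.3802.
C_S = 2.36×3.04/(0.408−2.36) × (0.003723−0.3802) = (-3.675)×(-0.3765) = 1.384 kmol/m³.
C_R = C_{R0}e^(−k₁t) = 0.01132 kmol/m³, so C_T = C_{R0}−C_R−C_S = 1.645 kmol/m³; C_S/C_T = 0.841.

0.841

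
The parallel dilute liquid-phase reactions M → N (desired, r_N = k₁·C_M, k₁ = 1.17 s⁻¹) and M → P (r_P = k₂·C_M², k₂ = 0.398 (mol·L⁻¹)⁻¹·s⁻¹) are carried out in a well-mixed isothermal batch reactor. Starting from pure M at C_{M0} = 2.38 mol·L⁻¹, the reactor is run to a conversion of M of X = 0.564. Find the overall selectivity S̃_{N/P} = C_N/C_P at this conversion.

1.75

C_M = C_{M0}(1−X) = 1.038 mol·L⁻¹.
Along a PFR/batch, dC_N/dC_M = −r_N/(r_N+r_P) = −k₁/(k₁+k₂·C_M).
Integrating from C_{M0} to C_M: C_N = (1.17/0.398)·ln[(1.17+0.398·2.38)/(1.17+0.398·1.04)] = 2.940·ln(2.117/1.583) = 0.8548 mol·L⁻¹.
C_P = (C_{M0}−C_M)−C_N = 0.4875 mol·L⁻¹; S̃_{N/P} = 0.8548/0.4875 = 1.75.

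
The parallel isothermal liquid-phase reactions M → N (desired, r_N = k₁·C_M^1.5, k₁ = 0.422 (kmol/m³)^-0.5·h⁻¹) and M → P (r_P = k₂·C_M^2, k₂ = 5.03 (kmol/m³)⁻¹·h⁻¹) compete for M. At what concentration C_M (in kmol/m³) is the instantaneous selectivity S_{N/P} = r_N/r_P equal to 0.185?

S_{N/P} = (k₁/k₂)·C_M^-0.5 ⇒ C_M = (S·k₂/k₁)^(-2).
= (0.185×5.03/0.422)^(-2) = (2.205)^(-2) = 0.206 kmol/m³.

0.206 kmol/m³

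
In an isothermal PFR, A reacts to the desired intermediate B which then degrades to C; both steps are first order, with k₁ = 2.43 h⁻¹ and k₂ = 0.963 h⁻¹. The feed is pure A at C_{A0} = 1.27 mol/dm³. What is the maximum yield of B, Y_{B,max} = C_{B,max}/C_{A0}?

0.545

At the optimum, C_{B,max}/C_{A0} = (k₁/k₂)^[k₂/(k₂−k₁)].
= (2.43/0.963)^(0.963/(0.963−2.43)) = (2.523)^(-0.6564) = 0.5447.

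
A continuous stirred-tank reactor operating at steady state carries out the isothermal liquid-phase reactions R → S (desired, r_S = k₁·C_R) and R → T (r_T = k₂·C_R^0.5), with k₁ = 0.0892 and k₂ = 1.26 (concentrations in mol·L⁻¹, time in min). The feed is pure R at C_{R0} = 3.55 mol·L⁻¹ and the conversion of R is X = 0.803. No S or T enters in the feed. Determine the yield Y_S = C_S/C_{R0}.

Exit C_R = C_{R0}(1−X) = 3.55×0.197 = 0.6993 mol·L⁻¹.
In a CSTR the entire volume is at exit conditions, so r_S = 0.0892×0.6993 = 0.06238 and r_T = 1.26×0.6993^0.5 = 1.054.
Fraction of consumed R going to S: r_S/(r_S+r_T) = 0.05589.
C_S = 0.05589·C_{R0}·X = 0.05589×3.55×0.803 = 0.159 mol·L⁻¹; Y_S = C_S/C_{R0} = 0.0449.

0.0449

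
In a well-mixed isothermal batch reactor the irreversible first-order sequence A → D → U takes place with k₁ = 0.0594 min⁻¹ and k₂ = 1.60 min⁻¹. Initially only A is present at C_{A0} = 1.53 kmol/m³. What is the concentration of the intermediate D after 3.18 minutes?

0.0485 kmol/m³

Solving the coupled first-order balances gives C_D(t) = [k₁/(k₂−k₁)]·C_{A0}·(e^(−k₁t) − e^(−k₂t)).
e^(−k₁t) = e^(−0.0594×3.18) = e^(−0.1889) = 0.8279; e^(−k₂t) = e^(−5.088) = 0.006170.
C_D = 0.0594×1.53/(1.60−0.0594) × (0.8279−0.006170) = 0.05899×0.8217 = 0.04847 kmol/m³.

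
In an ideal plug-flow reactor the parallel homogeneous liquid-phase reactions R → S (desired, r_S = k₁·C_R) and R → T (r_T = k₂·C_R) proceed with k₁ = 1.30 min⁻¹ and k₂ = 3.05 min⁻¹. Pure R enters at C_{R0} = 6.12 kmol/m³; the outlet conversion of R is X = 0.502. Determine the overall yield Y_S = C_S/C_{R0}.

0.150

C_R = C_{R0}(1−X) = 3.048 kmol/m³.
Both paths are first order in R, so the instantaneous fraction to S is constant: dC_S/d(−C_R) = k₁/(k₁+k₂) = 0.2989.
C_S = 0.2989·(C_{R0}−C_R) = 0.2989×3.072 = 0.918 kmol/m³.
Y_S = C_S/C_{R0} = 0.9181/6.12 = 0.150.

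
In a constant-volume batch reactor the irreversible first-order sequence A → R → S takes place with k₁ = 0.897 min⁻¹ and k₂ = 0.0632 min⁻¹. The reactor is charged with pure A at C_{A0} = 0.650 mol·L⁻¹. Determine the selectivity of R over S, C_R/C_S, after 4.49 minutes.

4.13

For first-order series with pure A initially, C_R(t) = k₁C_{A0}/(k₂−k₁)·(e^(−k₁t) − e^(−k₂t)).
e^(−k₁t) = e^(−0.897×4.49) = e^(−4.028) = 0.01782; e^(−k₂t) = e^(−0.2838) = 0.7529.
C_R = 0.897×0.650/(0.0632−0.897) × (0.01782−0.7529) = (-0.6993)×(-0.7351) = 0.5140 mol·L⁻¹.
C_A = C_{A0}e^(−k₁t) = 0.01158 mol·L⁻¹, so C_S = C_{A0}−C_A−C_R = 0.1244 mol·L⁻¹; C_R/C_S = 4.13.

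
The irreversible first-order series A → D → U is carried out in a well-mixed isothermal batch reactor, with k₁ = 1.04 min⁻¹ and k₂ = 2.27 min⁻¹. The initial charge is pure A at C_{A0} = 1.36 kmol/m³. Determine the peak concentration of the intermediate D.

0.322 kmol/m³

Evaluating C_D at t_opt = ln(k₂/k₁)/(k₂−k₁) gives C_{D,max}/C_{A0} = (k₁/k₂)^[k₂/(k₂−k₁)].
= (1.04/2.27)^(2.27/(2.27−1.04)) = (0.4581)^(1.846) = 0.2368.
C_{D,max} = 0.2368×1.36 = 0.322 kmol/m³.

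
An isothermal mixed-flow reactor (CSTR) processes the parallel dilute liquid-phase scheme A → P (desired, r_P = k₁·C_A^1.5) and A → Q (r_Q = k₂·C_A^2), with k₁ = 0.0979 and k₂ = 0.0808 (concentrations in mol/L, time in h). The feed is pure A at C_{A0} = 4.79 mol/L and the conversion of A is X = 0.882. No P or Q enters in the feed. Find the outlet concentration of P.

Exit C_A = C_{A0}(1−X) = 4.79×0.118 = 0.5652 mol/L.
Rates in a CSTR are evaluated at the outlet concentration: r_P = 0.0979×0.5652^1.5 = 0.04160, r_Q = 0.0808×0.5652^2 = 0.02581.
Fraction of consumed A going to P: r_P/(r_P+r_Q) = 0.6171.
C_P = 0.6171·C_{A0}·X = 0.6171×4.79×0.882 = 2.61 mol/L.

2.61 mol/L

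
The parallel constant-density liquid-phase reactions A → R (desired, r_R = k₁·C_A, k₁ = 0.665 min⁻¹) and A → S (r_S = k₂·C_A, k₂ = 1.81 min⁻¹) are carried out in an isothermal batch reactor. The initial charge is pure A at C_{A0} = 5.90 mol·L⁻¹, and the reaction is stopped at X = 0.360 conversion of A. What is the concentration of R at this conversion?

0.571 mol·L⁻¹

C_A = C_{A0}(1−X) = 3.776 mol·L⁻¹.
Both paths are first order in A, so the instantaneous fraction to R is constant: dC_R/d(−C_A) = k₁/(k₁+k₂) = 0.2687.
C_R = 0.2687·(C_{A0}−C_A) = 0.2687×2.124 = 0.571 mol·L⁻¹.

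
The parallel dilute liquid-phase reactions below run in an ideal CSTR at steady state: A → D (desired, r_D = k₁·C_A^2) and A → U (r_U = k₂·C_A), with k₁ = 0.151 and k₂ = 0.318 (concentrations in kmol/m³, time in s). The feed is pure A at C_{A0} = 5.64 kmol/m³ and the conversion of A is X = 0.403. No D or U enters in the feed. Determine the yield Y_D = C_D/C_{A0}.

Exit C_A = C_{A0}(1−X) = 5.64×0.597 = 3.367 kmol/m³.
Rates in a CSTR are evaluated at the outlet concentration: r_D = 0.151×3.367^2 = 1.712, r_U = 0.318×3.367 = 1.071.
Fraction of consumed A going to D: r_D/(r_D+r_U) = 0.6152.
C_D = 0.6152·C_{A0}·X = 0.6152×5.64×0.403 = 1.40 kmol/m³; Y_D = C_D/C_{A0} = 0.248.

0.248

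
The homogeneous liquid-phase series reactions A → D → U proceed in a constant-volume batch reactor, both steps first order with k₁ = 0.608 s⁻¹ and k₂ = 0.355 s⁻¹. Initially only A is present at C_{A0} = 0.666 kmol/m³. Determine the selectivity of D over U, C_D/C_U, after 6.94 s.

Solving the coupled first-order balances gives C_D(t) = [k₁/(k₂−k₁)]·C_{A0}·(e^(−k₁t) − e^(−k₂t)).
e^(−k₁t) = e^(−0.608×6.94) = e^(−4.220) = 0.01471; e^(−k₂t) = e^(−2.464) = 0.08512.
C_D = 0.608×0.666/(0.355−0.608) × (0.01471−0.08512) = (-1.601)×(-0.07041) = 0.1127 kmol/m³.
C_A = C_{A0}e^(−k₁t) = 0.009794 kmol/m³, so C_U = C_{A0}−C_A−C_D = 0.5435 kmol/m³; C_D/C_U = 0.207.

0.207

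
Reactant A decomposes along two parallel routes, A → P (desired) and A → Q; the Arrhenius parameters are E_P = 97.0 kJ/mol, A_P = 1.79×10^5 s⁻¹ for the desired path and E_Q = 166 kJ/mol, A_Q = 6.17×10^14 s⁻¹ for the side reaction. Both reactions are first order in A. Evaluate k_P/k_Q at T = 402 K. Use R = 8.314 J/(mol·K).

0.268

Since both paths have the same order in A, the concentration cancels and S_{P/Q} = k_P/k_Q = (A_P/A_Q)·exp[(E_Q−E_P)/(RT)].
(E_Q−E_P)/(RT) = (166−97.0)×10³/(8.314×402) = 69000/3342 = 20.64.
k_P/k_Q = (1.79×10^5/6.17×10^14)·exp(20.64) = 2.901×10^-10 × 9.246×10^8 = 0.268.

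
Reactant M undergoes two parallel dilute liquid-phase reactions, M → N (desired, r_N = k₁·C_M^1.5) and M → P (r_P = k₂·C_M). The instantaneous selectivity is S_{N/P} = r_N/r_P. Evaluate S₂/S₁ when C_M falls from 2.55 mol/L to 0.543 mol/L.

S_{N/P} = (k₁/k₂)·C_M^0.5, so S₂/S₁ = (C_{M,2}/C_{M,1})^0.5.
= (0.543/2.55)^0.5 = (0.2129)^0.5 = 0.461.
Selectivity toward N falls as C_M falls — high-concentration operation is favoured.

0.461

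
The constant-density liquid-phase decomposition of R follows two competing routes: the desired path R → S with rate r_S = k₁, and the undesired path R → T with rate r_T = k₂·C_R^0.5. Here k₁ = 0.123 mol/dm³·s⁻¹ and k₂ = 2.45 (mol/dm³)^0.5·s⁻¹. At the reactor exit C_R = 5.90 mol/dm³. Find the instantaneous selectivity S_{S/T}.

S_{S/T} = r_S/r_T = (k₁)/(k₂·C_R^0.5) = (k₁/k₂)·C_R^-0.5.
= (0.123) / (2.45×5.900^0.5) = 0.1230/5.951 = 0.0207.
The undesired path is higher order in R, so low C_R (CSTR or dilute feed) favours S.

0.0207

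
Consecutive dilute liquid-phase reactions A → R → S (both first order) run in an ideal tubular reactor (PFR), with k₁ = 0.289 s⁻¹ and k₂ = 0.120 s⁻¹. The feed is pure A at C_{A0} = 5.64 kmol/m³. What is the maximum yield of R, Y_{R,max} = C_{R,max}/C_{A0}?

0.536

For a first-order series the maximum intermediate yield is C_{R,max}/C_{A0} = (k₁/k₂)^[k₂/(k₂−k₁)].
= (0.289/0.120)^(0.120/(0.120−0.289)) = (2.408)^(-0.7101) = 0.5357.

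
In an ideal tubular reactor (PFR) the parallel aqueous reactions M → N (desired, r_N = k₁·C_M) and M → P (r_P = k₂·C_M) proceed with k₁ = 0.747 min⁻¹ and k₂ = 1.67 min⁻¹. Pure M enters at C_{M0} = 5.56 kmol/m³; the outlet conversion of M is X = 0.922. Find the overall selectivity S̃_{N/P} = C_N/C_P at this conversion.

0.447

C_M = C_{M0}(1−X) = 0.4337 kmol/m³.
Both paths are first order in M, so the instantaneous fraction to N is constant: dC_N/d(−C_M) = k₁/(k₁+k₂) = 0.3091.
C_N = 0.3091·(C_{M0}−C_M) = 0.3091×5.126 = 1.58 kmol/m³.
C_P = (C_{M0}−C_M)−C_N = 3.542 kmol/m³; S̃_{N/P} = 1.584/3.542 = 0.447.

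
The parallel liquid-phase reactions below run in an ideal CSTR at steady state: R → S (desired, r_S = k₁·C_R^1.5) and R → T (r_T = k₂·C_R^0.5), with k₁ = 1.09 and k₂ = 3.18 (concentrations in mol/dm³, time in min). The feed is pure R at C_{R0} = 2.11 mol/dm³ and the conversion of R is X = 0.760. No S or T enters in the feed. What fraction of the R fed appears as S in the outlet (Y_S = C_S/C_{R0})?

0.112

Exit C_R = C_{R0}(1−X) = 2.11×0.240 = 0.5064 mol/dm³.
In a CSTR the entire volume is at exit conditions, so r_S = 1.09×0.5064^1.5 = 0.3928 and r_T = 3.18×0.5064^0.5 = 2.263.
Fraction of consumed R going to S: r_S/(r_S+r_T) = 0.1479.
C_S = 0.1479·C_{R0}·X = 0.1479×2.11×0.760 = 0.237 mol/dm³; Y_S = C_S/C_{R0} = 0.112.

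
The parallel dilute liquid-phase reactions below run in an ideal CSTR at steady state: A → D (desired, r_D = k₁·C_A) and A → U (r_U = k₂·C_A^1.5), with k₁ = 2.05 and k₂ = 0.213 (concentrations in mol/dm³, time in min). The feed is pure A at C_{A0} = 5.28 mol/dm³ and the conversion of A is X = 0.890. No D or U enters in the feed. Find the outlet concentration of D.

Exit C_A = C_{A0}(1−X) = 5.28×0.110 = 0.5808 mol/dm³.
In a CSTR the entire volume is at exit conditions, so r_D = 2.05×0.5808 = 1.191 and r_U = 0.213×0.5808^1.5 = 0.09428.
Fraction of consumed A going to D: r_D/(r_D+r_U) = 0.9266.
C_D = 0.9266·C_{A0}·X = 0.9266×5.28×0.890 = 4.35 mol/dm³.

4.35 mol/dm³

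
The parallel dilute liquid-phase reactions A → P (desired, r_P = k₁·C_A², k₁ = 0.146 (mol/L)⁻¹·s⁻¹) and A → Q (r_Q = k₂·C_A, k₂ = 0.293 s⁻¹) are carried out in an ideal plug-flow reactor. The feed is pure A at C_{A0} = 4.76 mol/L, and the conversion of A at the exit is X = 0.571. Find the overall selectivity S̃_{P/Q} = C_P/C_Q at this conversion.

C_A = C_{A0}(1−X) = 2.042 mol/L.
Along a PFR/batch, dC_Q/dC_A = −r_Q/(r_P+r_Q) = −k₂/(k₂+k₁·C_A).
Integrating from C_{A0} to C_A: C_Q = (0.293/0.146)·ln[(0.293+0.146·4.76)/(0.293+0.146·2.04)] = 2.007·ln(0.9880/0.5911) = 1.031 mol/L.
Then C_P = (C_{A0}−C_A) − C_Q = 2.718 − 1.031 = 1.687 mol/L.
S̃_{P/Q} = C_P/C_Q = 1.687/1.031 = 1.64.

1.64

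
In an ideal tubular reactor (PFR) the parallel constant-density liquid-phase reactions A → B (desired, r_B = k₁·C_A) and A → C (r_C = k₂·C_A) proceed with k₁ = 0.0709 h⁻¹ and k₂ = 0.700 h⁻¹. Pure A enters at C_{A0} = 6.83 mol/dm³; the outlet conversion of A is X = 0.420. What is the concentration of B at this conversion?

C_A = C_{A0}(1−X) = 3.961 mol/dm³.
Both paths are first order in A, so the instantaneous fraction to B is constant: dC_B/d(−C_A) = k₁/(k₁+k₂) = 0.09197.
C_B = 0.09197·(C_{A0}−C_A) = 0.09197×2.869 = 0.264 mol/dm³.

0.264 mol/dm³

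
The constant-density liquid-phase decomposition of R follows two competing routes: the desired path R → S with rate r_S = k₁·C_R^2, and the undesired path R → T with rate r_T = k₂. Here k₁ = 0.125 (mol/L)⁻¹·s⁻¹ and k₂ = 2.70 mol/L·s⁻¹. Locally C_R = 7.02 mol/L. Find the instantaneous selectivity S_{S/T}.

2.28

S_{S/T} = r_S/r_T = (k₁·C_R^2)/(k₂) = (k₁/k₂)·C_R^2.
= (0.125×7.020^2) / (2.70) = 6.160/2.700 = 2.28.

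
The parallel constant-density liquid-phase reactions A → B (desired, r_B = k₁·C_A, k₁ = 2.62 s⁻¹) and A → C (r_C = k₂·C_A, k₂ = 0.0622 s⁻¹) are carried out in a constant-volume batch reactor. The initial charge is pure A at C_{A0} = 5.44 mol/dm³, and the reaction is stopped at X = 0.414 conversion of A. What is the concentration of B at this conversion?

2.20 mol/dm³

C_A = C_{A0}(1−X) = 3.188 mol/dm³.
Both paths are first order in A, so the instantaneous fraction to B is constant: dC_B/d(−C_A) = k₁/(k₁+k₂) = 0.9768.
C_B = 0.9768·(C_{A0}−C_A) = 0.9768×2.252 = 2.20 mol/dm³.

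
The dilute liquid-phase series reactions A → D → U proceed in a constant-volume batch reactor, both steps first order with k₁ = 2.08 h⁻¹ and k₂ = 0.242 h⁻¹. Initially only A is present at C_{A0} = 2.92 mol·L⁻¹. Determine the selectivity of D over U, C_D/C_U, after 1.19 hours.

4.63

The intermediate concentration in a first-order A→B→C sequence is C_D = k₁C_{A0}(e^(−k₁t) − e^(−k₂t))/(k₂−k₁).
e^(−k₁t) = e^(−2.08×1.19) = e^(−2.475) = 0.08415; e^(−k₂t) = e^(−0.2880) = 0.7498.
C_D = 2.08×2.92/(0.242−2.08) × (0.08415−0.7498) = (-3.304)×(-0.6656) = 2.200 mol·L⁻¹.
C_A = C_{A0}e^(−k₁t) = 0.2457 mol·L⁻¹, so C_U = C_{A0}−C_A−C_D = 0.4747 mol·L⁻¹; C_D/C_U = 4.63.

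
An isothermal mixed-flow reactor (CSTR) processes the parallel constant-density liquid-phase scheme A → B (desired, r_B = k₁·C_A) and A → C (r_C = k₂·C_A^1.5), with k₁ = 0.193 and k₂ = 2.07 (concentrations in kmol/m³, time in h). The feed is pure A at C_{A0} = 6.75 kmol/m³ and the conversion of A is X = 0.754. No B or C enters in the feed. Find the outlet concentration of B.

0.343 kmol/m³

Exit C_A = C_{A0}(1−X) = 6.75×0.246 = 1.660 kmol/m³.
A CSTR operates uniformly at the exit composition, giving r_B = 0.3205 and r_C = 4.429 (each k·C_A^n at C_A = 1.660).
Fraction of consumed A going to B: r_B/(r_B+r_C) = 0.06747.
C_B = 0.06747·C_{A0}·X = 0.06747×6.75×0.754 = 0.343 kmol/m³.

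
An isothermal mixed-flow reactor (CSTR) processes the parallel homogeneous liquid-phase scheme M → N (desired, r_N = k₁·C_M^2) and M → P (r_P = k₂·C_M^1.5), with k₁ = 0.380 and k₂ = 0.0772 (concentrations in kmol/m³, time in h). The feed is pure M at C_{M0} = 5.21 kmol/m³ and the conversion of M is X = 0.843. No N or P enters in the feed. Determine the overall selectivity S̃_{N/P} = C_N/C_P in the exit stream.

4.45

Exit C_M = C_{M0}(1−X) = 5.21×0.157 = 0.8180 kmol/m³.
Rates in a CSTR are evaluated at the outlet concentration: r_N = 0.380×0.8180^2 = 0.2542, r_P = 0.0772×0.8180^1.5 = 0.05711.
Overall selectivity = C_N/C_P = r_Nτ/(r_Pτ) = r_N/r_P = 4.45.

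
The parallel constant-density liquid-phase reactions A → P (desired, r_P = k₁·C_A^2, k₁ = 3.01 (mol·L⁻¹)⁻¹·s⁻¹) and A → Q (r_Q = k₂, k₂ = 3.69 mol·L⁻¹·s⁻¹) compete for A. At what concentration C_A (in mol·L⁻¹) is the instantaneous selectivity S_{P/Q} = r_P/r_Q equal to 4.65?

S_{P/Q} = (k₁/k₂)·C_A^2 ⇒ C_A = (S·k₂/k₁)^(0.5).
= (4.65×3.69/3.01)^(0.5) = (5.700)^(0.5) = 2.39 mol·L⁻¹.

2.39 mol·L⁻¹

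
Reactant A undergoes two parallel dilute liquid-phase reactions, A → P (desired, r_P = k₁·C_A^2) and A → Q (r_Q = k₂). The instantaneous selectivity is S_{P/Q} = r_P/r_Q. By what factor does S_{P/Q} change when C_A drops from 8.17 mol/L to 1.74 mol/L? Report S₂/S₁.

S_{P/Q} = (k₁/k₂)·C_A^2, so S₂/S₁ = (C_{A,2}/C_{A,1})^2.
= (1.74/8.17)^2 = (0.2130)^2 = 0.0454.

0.0454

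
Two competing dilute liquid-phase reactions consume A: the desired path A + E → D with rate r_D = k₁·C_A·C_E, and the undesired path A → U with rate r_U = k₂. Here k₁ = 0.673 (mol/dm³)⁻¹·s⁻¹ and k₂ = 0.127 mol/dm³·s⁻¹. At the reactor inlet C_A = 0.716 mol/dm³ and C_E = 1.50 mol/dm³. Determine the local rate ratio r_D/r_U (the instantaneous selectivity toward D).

5.69

S_{D/U} = r_D/r_U = (k₁·C_A·C_E)/(k₂) = (k₁/k₂)·C_A·C_E.
= (0.673×0.7160×1.500) / (0.127) = 0.7228/0.1270 = 5.69.
Since the desired path is higher order in A, keeping C_A high (PFR or concentrated feed) favours D.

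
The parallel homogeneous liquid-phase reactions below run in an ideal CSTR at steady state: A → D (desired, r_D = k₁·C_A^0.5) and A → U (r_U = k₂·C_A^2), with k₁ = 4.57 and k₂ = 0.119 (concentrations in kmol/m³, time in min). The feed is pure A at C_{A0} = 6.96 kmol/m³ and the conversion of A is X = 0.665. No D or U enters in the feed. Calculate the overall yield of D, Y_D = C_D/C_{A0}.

0.609

Exit C_A = C_{A0}(1−X) = 6.96×0.335 = 2.332 kmol/m³.
Rates in a CSTR are evaluated at the outlet concentration: r_D = 4.57×2.332^0.5 = 6.978, r_U = 0.119×2.332^2 = 0.6469.
Fraction of consumed A going to D: r_D/(r_D+r_U) = 0.9152.
C_D = 0.9152·C_{A0}·X = 0.9152×6.96×0.665 = 4.24 kmol/m³; Y_D = C_D/C_{A0} = 0.609.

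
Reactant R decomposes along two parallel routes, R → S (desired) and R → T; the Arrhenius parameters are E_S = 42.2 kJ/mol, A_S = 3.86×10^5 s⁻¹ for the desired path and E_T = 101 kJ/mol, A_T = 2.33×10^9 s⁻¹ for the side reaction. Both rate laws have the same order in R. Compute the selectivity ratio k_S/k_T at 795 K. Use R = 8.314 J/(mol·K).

1.21

k_S/k_T = (A_S/A_T)·exp[−(E_S−E_T)/(RT)] = (A_S/A_T)·exp[(E_T−E_S)/(RT)].
(E_T−E_S)/(RT) = (101−42.2)×10³/(8.314×795) = 58800/6610 = 8.896.
k_S/k_T = (3.86×10^5/2.33×10^9)·exp(8.896) = 1.657×10^-4 × 7304 = 1.21.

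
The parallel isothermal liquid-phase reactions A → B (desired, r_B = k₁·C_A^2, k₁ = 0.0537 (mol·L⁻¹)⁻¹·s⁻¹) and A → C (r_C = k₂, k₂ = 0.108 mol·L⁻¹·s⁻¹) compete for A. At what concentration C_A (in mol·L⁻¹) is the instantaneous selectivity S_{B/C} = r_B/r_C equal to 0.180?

0.602 mol·L⁻¹

S_{B/C} = (k₁/k₂)·C_A^2 ⇒ C_A = (S·k₂/k₁)^(0.5).
= (0.180×0.108/0.0537)^(0.5) = (0.3620)^(0.5) = 0.602 mol·L⁻¹.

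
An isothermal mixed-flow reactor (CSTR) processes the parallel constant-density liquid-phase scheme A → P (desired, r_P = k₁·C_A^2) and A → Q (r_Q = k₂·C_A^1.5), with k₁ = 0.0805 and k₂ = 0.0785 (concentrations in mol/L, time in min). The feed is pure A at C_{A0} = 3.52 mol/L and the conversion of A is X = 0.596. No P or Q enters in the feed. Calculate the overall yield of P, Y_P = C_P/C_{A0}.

Exit C_A = C_{A0}(1−X) = 3.52×0.404 = 1.422 mol/L.
Rates in a CSTR are evaluated at the outlet concentration: r_P = 0.0805×1.422^2 = 0.1628, r_Q = 0.0785×1.422^1.5 = 0.1331.
Fraction of consumed A going to P: r_P/(r_P+r_Q) = 0.5501.
C_P = 0.5501·C_{A0}·X = 0.5501×3.52×0.596 = 1.15 mol/L; Y_P = C_P/C_{A0} = 0.328.

0.328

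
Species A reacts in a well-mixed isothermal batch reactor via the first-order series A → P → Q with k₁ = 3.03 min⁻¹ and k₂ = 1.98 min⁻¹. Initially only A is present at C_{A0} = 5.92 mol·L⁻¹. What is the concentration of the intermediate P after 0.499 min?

2.59 mol·L⁻¹

For first-order series with pure A initially, C_P(t) = k₁C_{A0}/(k₂−k₁)·(e^(−k₁t) − e^(−k₂t)).
e^(−k₁t) = e^(−3.03×0.499) = e^(−1.512) = 0.2205; e^(−k₂t) = e^(−0.9880) = 0.3723.
C_P = 3.03×5.92/(1.98−3.03) × (0.2205−0.3723) = (-17.08)×(-0.1518) = 2.594 mol·L⁻¹.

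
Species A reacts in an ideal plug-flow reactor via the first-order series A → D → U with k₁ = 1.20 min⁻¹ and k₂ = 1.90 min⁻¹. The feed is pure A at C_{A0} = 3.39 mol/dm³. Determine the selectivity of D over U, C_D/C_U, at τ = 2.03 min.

0.142

The intermediate concentration in a first-order A→B→C sequence is C_D = k₁C_{A0}(e^(−k₁τ) − e^(−k₂τ))/(k₂−k₁).
e^(−k₁τ) = e^(−1.20×2.03) = e^(−2.436) = 0.08751; e^(−k₂τ) = e^(−3.857) = 0.02113.
C_D = 1.20×3.39/(1.90−1.20) × (0.08751−0.02113) = 5.811×0.06638 = 0.3858 mol/dm³.
C_A = C_{A0}e^(−k₁τ) = 0.2967 mol/dm³, so C_U = C_{A0}−C_A−C_D = 2.708 mol/dm³; C_D/C_U = 0.142.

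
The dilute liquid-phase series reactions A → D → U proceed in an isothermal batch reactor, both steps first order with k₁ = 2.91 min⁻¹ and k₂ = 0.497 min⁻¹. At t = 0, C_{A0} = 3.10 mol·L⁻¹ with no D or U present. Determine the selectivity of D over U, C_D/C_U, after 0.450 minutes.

6.99

For first-order series with pure A initially, C_D(t) = k₁C_{A0}/(k₂−k₁)·(e^(−k₁t) − e^(−k₂t)).
e^(−k₁t) = e^(−2.91×0.450) = e^(−1.310) = 0.2700; e^(−k₂t) = e^(−0.2237) = 0.7996.
C_D = 2.91×3.10/(0.497−2.91) × (0.2700−0.7996) = (-3.738)×(-0.5296) = 1.980 mol·L⁻¹.
C_A = C_{A0}e^(−k₁t) = 0.8369 mol·L⁻¹, so C_U = C_{A0}−C_A−C_D = 0.2831 mol·L⁻¹; C_D/C_U = 6.99.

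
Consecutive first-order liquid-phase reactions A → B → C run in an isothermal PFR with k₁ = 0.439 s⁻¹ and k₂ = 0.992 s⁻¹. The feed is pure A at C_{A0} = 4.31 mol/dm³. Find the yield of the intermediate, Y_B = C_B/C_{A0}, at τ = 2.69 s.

The intermediate concentration in a first-order A→B→C sequence is C_B = k₁C_{A0}(e^(−k₁τ) − e^(−k₂τ))/(k₂−k₁).
e^(−k₁τ) = e^(−0.439×2.69) = e^(−1.181) = 0.3070; e^(−k₂τ) = e^(−2.668) = 0.06936.
C_B = 0.439×4.31/(0.992−0.439) × (0.3070−0.06936) = 3.422×0.2376 = 0.8131 mol/dm³.
Y_B = C_B/C_{A0} = 0.8131/4.31 = 0.189.

0.189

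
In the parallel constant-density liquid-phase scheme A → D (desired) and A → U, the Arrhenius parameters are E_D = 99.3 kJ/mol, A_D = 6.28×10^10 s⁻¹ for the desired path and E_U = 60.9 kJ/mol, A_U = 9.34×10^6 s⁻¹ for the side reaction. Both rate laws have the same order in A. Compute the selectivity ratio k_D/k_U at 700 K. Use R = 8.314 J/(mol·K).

9.16

With equal orders, S_{D/U} = k_D/k_U = (A_D/A_U)·exp[(E_U−E_D)/(RT)].
(E_U−E_D)/(RT) = (60.9−99.3)×10³/(8.314×700) = -38400/5820 = -6.598.
k_D/k_U = (6.28×10^10/9.34×10^6)·exp(-6.598) = 6724 × 0.001363 = 9.16.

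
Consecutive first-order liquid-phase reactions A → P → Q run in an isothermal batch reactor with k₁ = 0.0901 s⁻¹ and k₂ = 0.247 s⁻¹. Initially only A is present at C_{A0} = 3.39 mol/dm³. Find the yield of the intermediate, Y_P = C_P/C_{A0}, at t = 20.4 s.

The intermediate concentration in a first-order A→B→C sequence is C_P = k₁C_{A0}(e^(−k₁t) − e^(−k₂t))/(k₂−k₁).
e^(−k₁t) = e^(−0.0901×20.4) = e^(−1.838) = 0.1591; e^(−k₂t) = e^(−5.039) = 0.006482.
C_P = 0.0901×3.39/(0.247−0.0901) × (0.1591−0.006482) = 1.947×0.1526 = 0.2972 mol/dm³.
Y_P = C_P/C_{A0} = 0.2972/3.39 = 0.0877.

0.0877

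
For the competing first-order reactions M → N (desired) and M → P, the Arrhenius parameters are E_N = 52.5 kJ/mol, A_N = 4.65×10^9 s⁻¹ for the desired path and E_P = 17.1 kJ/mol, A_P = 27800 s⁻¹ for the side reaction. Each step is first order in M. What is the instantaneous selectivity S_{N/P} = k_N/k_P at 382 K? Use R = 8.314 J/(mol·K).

Since both paths have the same order in M, the concentration cancels and S_{N/P} = k_N/k_P = (A_N/A_P)·exp[(E_P−E_N)/(RT)].
(E_P−E_N)/(RT) = (17.1−52.5)×10³/(8.314×382) = -35400/3176 = -11.15.
k_N/k_P = (4.65×10^9/27800)·exp(-11.15) = 1.673×10^5 × 1.443×10^-5 = 2.41.

2.41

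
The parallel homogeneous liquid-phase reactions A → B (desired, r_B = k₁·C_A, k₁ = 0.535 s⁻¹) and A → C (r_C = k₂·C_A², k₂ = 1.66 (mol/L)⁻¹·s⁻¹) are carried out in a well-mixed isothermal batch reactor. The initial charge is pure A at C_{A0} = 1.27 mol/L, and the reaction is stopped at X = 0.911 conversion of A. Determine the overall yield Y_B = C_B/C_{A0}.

0.329

C_A = C_{A0}(1−X) = 0.1130 mol/L.
Along a PFR/batch, dC_B/dC_A = −r_B/(r_B+r_C) = −k₁/(k₁+k₂·C_A).
Integrating from C_{A0} to C_A: C_B = (0.535/1.66)·ln[(0.535+1.66·1.27)/(0.535+1.66·0.113)] = 0.3223·ln(2.643/0.7226) = 0.4180 mol/L.
Y_B = C_B/C_{A0} = 0.4180/1.27 = 0.329.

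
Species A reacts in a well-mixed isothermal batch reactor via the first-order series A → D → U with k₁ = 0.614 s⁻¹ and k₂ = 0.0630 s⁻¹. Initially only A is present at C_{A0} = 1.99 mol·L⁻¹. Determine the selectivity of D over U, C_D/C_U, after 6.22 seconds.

2.92

Solving the coupled first-order balances gives C_D(t) = [k₁/(k₂−k₁)]·C_{A0}·(e^(−k₁t) − e^(−k₂t)).
e^(−k₁t) = e^(−0.614×6.22) = e^(−3.819) = 0.02195; e^(−k₂t) = e^(−0.3919) = 0.6758.
C_D = 0.614×1.99/(0.0630−0.614) × (0.02195−0.6758) = (-2.218)×(-0.6539) = 1.450 mol·L⁻¹.
C_A = C_{A0}e^(−k₁t) = 0.04368 mol·L⁻¹, so C_U = C_{A0}−C_A−C_D = 0.4964 mol·L⁻¹; C_D/C_U = 2.92.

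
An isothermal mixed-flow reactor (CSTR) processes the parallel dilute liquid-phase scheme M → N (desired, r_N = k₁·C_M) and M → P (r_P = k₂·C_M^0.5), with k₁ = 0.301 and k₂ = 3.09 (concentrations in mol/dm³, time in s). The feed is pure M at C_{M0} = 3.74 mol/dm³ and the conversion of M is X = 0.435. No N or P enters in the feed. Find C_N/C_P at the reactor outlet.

0.142

Exit C_M = C_{M0}(1−X) = 3.74×0.565 = 2.113 mol/dm³.
Rates in a CSTR are evaluated at the outlet concentration: r_N = 0.301×2.113 = 0.6360, r_P = 3.09×2.113^0.5 = 4.492.
Overall selectivity = C_N/C_P = r_Nτ/(r_Pτ) = r_N/r_P = 0.142.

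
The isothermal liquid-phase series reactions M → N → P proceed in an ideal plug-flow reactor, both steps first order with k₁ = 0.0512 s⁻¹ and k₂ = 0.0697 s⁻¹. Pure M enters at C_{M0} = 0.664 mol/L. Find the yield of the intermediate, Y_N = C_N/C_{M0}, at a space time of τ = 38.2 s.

Solving the coupled first-order balances gives C_N(τ) = [k₁/(k₂−k₁)]·C_{M0}·(e^(−k₁τ) − e^(−k₂τ)).
e^(−k₁τ) = e^(−0.0512×38.2) = e^(−1.956) = 0.1414; e^(−k₂τ) = e^(−2.663) = 0.06977.
C_N = 0.0512×0.664/(0.0697−0.0512) × (0.1414−0.06977) = 1.838×0.07167 = 0.1317 mol/L.
Y_N = C_N/C_{M0} = 0.1317/0.664 = 0.198.

0.198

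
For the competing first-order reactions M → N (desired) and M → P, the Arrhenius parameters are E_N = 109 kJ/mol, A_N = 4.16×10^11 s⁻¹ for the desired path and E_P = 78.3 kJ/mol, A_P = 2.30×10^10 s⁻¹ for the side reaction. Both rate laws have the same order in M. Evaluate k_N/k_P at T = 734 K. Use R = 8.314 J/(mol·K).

0.118

k_N/k_P = (A_N/A_P)·exp[−(E_N−E_P)/(RT)] = (A_N/A_P)·exp[(E_P−E_N)/(RT)].
(E_P−E_N)/(RT) = (78.3−109)×10³/(8.314×734) = -30700/6102 = -5.031.
k_N/k_P = (4.16×10^11/2.30×10^10)·exp(-5.031) = 18.09 × 0.006534 = 0.118.
Since E_N > E_P, raising the temperature improves selectivity toward N.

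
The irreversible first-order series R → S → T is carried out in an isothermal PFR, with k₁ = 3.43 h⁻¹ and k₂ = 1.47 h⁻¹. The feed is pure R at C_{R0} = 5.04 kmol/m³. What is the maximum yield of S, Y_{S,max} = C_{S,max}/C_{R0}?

0.530

At the optimum, C_{S,max}/C_{R0} = (k₁/k₂)^[k₂/(k₂−k₁)].
= (3.43/1.47)^(1.47/(1.47−3.43)) = (2.333)^(-0.7500) = 0.5297.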